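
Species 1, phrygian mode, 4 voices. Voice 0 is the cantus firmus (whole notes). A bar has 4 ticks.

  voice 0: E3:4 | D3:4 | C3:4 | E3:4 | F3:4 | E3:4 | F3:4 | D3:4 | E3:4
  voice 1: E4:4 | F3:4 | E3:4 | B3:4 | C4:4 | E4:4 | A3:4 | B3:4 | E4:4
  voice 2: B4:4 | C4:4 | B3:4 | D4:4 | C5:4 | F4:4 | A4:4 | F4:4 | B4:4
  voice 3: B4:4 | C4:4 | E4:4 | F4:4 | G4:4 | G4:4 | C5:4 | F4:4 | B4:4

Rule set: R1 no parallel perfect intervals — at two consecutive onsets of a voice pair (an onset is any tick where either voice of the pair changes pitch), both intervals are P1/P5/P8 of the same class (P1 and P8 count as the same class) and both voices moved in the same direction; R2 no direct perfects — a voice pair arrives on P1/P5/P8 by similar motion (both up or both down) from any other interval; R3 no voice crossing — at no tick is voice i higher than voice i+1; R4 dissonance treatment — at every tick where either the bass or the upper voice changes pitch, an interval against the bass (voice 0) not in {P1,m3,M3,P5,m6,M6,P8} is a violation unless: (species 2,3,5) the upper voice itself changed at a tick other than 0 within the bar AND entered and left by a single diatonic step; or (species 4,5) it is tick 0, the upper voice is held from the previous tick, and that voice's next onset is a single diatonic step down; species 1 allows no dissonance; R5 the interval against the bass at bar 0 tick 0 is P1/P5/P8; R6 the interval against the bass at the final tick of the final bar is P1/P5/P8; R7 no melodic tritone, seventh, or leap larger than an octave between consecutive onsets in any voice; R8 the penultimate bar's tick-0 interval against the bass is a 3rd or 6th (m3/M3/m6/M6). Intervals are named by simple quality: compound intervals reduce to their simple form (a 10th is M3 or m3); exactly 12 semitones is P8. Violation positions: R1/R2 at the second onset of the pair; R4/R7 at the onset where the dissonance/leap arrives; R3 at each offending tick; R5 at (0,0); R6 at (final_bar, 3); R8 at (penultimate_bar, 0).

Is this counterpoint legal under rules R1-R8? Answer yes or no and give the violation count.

bar 0: v0=E3 v1=E4 v2=B4 v3=B4 (P5)
bar 1: v0=D3 v1=F3 v2=C4 v3=C4 (m7)
bar 2: v0=C3 v1=E3 v2=B3 v3=E4 (M3)
bar 3: v0=E3 v1=B3 v2=D4 v3=F4 (m2)
bar 4: v0=F3 v1=C4 v2=C5 v3=G4 (M2)
bar 5: v0=E3 v1=E4 v2=F4 v3=G4 (m3)
bar 6: v0=F3 v1=A3 v2=A4 v3=C5 (P5)
bar 7: v0=D3 v1=B3 v2=F4 v3=F4 (m3)
bar 8: v0=E3 v1=E4 v2=B4 v3=B4 (P5)
  R1 @ bar1.0: E4/B4 P5 -> F3/C4 P5 similar
  R1 @ bar1.0: E4/B4 P5 -> F3/C4 P5 similar
  R1 @ bar1.0: B4/B4 P1 -> C4/C4 P1 similar
  R4 @ bar1.0: D3/C4 m7 untreated
  R4 @ bar1.0: D3/C4 m7 untreated
  R7 @ bar1.0: E4->F3 leap 11st
  R7 @ bar1.0: B4->C4 leap 11st
  R7 @ bar1.0: B4->C4 leap 11st
  R1 @ bar2.0: F3/C4 P5 -> E3/B3 P5 similar
  R4 @ bar2.0: C3/B3 M7 untreated
  R2 @ bar3.0: C3/E3 M3 -> E3/B3 P5 similar
  R4 @ bar3.0: E3/D4 m7 untreated
  R4 @ bar3.0: E3/F4 m2 untreated
  R1 @ bar4.0: E3/B3 P5 -> F3/C4 P5 similar
  R2 @ bar4.0: E3/D4 m7 -> F3/C5 P5 similar
  R2 @ bar4.0: B3/D4 m3 -> C4/C5 P8 similar
  R2 @ bar4.0: B3/F4 TT -> C4/G4 P5 similar
  R3 @ bar4.0: C5 above G4
  R4 @ bar4.0: F3/G4 M2 untreated
  R7 @ bar4.0: D4->C5 leap 10st
  R3 @ bar4.1: C5 above G4
  R3 @ bar4.2: C5 above G4
  R3 @ bar4.3: C5 above G4
  R4 @ bar5.0: E3/F4 m2 untreated
  R2 @ bar6.0: E3/G4 m3 -> F3/C5 P5 similar
  R2 @ bar7.0: A4/C5 m3 -> F4/F4 P1 similar
  R1 @ bar8.0: F4/F4 P1 -> B4/B4 P1 similar
  R2 @ bar8.0: D3/B3 M6 -> E3/E4 P8 similar
  R2 @ bar8.0: D3/F4 m3 -> E3/B4 P5 similar
  R2 @ bar8.0: D3/F4 m3 -> E3/B4 P5 similar
  R2 @ bar8.0: B3/F4 TT -> E4/B4 P5 similar
  R2 @ bar8.0: B3/F4 TT -> E4/B4 P5 similar
  R7 @ bar8.0: F4->B4 leap 6st
  R7 @ bar8.0: F4->B4 leap 6st

No (34 violations)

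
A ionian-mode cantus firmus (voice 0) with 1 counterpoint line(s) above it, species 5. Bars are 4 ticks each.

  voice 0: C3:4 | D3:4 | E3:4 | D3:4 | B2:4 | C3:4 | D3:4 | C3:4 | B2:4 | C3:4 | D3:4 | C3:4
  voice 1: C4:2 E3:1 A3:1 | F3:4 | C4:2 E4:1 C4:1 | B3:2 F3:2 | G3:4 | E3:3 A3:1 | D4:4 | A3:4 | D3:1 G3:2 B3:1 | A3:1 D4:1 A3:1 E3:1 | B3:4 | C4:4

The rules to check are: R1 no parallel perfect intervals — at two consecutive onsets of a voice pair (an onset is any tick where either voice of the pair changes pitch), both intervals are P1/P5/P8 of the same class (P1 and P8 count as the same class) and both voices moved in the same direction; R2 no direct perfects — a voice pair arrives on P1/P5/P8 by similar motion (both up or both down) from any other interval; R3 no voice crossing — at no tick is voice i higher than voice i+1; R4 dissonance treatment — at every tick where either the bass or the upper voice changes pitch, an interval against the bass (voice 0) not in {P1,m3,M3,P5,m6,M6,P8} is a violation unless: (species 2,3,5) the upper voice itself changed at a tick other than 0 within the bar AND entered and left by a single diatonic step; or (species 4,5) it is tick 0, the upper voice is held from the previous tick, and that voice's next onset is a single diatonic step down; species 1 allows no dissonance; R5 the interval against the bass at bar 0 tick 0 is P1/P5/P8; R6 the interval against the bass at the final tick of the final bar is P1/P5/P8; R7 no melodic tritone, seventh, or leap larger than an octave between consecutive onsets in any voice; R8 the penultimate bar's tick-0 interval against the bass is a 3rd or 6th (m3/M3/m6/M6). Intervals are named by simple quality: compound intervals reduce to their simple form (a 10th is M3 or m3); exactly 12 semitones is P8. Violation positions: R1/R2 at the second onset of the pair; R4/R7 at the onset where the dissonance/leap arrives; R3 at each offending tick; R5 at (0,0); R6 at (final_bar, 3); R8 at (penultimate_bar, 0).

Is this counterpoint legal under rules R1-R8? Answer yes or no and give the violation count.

No (3 violations)

bar 0: v0=C3 v1=C4 (P8)
bar 1: v0=D3 v1=F3 (m3)
bar 2: v0=E3 v1=C4 (m6)
bar 3: v0=D3 v1=B3 (M6)
bar 4: v0=B2 v1=G3 (m6)
bar 5: v0=C3 v1=E3 (M3)
bar 6: v0=D3 v1=D4 (P8)
bar 7: v0=C3 v1=A3 (M6)
bar 8: v0=B2 v1=D3 (m3)
bar 9: v0=C3 v1=A3 (M6)
bar 10: v0=D3 v1=B3 (M6)
bar 11: v0=C3 v1=C4 (P8)
  R7 @ bar3.2: B3->F3 leap 6st
  R2 @ bar6.0: C3/A3 M6 -> D3/D4 P8 similar
  R4 @ bar9.1: C3/D4 M2 untreated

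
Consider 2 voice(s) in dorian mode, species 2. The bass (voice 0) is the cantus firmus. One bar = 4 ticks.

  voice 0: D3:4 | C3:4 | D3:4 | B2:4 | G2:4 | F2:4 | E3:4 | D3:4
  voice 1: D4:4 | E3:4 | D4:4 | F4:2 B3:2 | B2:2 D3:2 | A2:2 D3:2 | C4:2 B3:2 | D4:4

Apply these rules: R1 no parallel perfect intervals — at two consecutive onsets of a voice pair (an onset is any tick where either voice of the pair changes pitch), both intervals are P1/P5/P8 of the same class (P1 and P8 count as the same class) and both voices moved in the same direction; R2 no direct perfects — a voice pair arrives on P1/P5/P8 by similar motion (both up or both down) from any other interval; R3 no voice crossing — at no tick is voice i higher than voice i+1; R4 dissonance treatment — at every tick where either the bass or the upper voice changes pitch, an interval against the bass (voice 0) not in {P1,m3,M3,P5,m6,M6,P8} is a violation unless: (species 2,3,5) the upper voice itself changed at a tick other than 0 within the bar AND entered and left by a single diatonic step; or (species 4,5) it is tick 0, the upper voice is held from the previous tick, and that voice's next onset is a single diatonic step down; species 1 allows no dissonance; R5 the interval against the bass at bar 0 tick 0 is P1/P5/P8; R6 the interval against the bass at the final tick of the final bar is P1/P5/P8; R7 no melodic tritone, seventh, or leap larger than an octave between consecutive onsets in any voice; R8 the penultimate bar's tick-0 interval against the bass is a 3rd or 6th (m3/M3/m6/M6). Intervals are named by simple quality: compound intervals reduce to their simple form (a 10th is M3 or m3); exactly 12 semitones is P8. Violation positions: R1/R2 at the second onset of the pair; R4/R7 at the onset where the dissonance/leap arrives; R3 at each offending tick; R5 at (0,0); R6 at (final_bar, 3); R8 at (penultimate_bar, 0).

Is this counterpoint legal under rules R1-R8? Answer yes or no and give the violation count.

bar 0: v0=D3 v1=D4 (P8)
bar 1: v0=C3 v1=E3 (M3)
bar 2: v0=D3 v1=D4 (P8)
bar 3: v0=B2 v1=F4 (TT)
bar 4: v0=G2 v1=B2 (M3)
bar 5: v0=F2 v1=A2 (M3)
bar 6: v0=E3 v1=C4 (m6)
bar 7: v0=D3 v1=D4 (P8)
  R7 @ bar1.0: D4->E3 leap 10st
  R2 @ bar2.0: C3/E3 M3 -> D3/D4 P8 similar
  R7 @ bar2.0: E3->D4 leap 10st
  R4 @ bar3.0: B2/F4 TT untreated
  R7 @ bar3.2: F4->B3 leap 6st
  R7 @ bar6.0: F2->E3 leap 11st
  R7 @ bar6.0: D3->C4 leap 10st

No (7 violations)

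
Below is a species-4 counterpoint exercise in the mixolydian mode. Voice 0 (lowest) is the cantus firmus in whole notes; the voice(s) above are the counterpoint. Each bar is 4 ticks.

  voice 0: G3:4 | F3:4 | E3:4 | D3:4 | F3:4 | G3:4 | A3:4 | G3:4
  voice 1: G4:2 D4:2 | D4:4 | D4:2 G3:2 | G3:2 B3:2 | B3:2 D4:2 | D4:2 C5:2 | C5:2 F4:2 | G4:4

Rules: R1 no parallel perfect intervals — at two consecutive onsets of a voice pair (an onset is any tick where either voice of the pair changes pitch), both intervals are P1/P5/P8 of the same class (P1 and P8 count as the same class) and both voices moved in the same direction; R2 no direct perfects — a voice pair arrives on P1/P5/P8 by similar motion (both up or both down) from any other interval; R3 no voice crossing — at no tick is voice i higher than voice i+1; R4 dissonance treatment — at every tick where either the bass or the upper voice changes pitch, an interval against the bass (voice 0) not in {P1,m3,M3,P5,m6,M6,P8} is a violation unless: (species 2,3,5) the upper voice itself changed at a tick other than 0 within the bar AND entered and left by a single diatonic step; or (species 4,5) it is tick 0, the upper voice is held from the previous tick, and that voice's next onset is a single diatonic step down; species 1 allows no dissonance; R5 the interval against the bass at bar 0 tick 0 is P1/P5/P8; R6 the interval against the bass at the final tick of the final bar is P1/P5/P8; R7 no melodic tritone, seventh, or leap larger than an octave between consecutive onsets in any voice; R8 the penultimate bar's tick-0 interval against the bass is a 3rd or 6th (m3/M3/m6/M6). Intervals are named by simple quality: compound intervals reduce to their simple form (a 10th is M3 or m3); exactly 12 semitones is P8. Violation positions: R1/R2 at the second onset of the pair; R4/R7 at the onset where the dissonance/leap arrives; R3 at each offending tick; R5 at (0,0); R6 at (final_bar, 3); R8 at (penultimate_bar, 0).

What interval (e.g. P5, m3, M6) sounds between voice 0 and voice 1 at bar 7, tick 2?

voice 0=G3 voice 1=G4 -> P8

P8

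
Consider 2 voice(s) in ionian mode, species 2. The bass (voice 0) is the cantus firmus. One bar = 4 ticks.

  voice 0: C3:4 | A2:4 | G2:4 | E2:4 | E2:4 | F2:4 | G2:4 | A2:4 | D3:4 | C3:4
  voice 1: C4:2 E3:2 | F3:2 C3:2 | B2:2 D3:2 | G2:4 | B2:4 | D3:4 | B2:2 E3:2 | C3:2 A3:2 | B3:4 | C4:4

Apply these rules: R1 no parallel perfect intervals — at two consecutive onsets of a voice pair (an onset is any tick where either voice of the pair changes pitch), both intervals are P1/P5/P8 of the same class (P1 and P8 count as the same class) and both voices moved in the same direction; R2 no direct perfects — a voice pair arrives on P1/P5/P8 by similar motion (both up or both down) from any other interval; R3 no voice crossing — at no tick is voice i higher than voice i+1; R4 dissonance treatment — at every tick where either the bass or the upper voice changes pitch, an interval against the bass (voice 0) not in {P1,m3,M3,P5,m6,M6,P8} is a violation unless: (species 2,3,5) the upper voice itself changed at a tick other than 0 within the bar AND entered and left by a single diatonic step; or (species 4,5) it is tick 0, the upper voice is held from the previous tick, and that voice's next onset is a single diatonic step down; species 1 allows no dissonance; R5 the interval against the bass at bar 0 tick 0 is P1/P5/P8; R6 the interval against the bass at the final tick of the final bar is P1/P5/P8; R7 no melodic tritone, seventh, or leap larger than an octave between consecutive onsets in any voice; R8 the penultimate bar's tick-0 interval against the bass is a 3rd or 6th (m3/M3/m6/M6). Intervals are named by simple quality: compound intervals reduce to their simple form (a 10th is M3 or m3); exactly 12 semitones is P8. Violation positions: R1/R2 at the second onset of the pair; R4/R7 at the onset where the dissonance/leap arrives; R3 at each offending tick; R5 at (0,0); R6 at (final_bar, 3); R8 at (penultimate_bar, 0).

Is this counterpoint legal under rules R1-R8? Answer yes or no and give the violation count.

bar 0: v0=C3 v1=C4 (P8)
bar 1: v0=A2 v1=F3 (m6)
bar 2: v0=G2 v1=B2 (M3)
bar 3: v0=E2 v1=G2 (m3)
bar 4: v0=E2 v1=B2 (P5)
bar 5: v0=F2 v1=D3 (M6)
bar 6: v0=G2 v1=B2 (M3)
bar 7: v0=A2 v1=C3 (m3)
bar 8: v0=D3 v1=B3 (M6)
bar 9: v0=C3 v1=C4 (P8)

Yes (0 violations)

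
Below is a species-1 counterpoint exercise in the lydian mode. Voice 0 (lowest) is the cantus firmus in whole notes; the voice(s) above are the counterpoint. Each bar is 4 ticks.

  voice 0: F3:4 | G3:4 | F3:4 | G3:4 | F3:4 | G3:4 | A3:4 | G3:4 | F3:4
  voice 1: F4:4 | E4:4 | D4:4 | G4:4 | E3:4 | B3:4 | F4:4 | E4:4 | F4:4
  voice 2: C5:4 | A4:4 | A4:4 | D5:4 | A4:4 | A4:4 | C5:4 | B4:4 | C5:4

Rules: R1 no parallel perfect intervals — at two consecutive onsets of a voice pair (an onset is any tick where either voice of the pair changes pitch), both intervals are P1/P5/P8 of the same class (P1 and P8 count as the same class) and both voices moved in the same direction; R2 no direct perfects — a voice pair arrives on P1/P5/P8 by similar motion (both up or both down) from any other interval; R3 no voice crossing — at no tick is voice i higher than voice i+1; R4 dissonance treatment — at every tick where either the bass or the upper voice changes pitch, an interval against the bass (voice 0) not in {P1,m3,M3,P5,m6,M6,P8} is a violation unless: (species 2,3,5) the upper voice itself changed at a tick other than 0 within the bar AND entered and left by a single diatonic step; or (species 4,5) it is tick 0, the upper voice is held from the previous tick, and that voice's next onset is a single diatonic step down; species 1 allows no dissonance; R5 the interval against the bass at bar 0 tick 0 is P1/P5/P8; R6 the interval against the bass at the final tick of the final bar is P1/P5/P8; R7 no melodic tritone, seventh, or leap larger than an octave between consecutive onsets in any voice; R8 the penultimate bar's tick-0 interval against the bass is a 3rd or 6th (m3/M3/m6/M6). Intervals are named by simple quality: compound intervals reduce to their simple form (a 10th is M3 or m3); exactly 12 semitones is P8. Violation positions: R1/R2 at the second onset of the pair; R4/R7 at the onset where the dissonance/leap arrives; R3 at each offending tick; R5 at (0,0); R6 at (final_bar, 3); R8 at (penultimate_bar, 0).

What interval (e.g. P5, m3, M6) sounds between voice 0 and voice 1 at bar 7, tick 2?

voice 0=G3 voice 1=E4 -> M6

M6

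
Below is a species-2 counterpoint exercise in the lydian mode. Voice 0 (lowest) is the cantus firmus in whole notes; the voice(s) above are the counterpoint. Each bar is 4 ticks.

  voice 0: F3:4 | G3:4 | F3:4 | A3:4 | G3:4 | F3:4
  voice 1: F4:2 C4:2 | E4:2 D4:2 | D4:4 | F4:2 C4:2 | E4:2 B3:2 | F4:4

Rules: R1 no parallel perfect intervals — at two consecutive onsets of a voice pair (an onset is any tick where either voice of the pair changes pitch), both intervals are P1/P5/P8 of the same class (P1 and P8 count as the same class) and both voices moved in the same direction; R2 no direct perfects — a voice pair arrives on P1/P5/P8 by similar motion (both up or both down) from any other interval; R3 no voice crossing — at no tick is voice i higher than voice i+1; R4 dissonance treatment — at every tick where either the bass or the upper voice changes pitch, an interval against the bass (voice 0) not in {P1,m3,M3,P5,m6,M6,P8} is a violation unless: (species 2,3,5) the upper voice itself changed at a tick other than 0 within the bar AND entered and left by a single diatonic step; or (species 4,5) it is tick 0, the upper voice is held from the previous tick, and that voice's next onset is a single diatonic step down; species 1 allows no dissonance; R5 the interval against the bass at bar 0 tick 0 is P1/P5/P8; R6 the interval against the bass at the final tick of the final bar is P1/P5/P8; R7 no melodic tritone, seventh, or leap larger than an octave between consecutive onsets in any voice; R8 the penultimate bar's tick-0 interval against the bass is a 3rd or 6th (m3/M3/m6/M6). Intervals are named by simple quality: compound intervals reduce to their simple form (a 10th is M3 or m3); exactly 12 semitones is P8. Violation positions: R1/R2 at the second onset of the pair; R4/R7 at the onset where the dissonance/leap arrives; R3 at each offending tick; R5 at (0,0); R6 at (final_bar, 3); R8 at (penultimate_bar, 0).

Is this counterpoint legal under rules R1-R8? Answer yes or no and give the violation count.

No (1 violations)

bar 0: v0=F3 v1=F4 (P8)
bar 1: v0=G3 v1=E4 (M6)
bar 2: v0=F3 v1=D4 (M6)
bar 3: v0=A3 v1=F4 (m6)
bar 4: v0=G3 v1=E4 (M6)
bar 5: v0=F3 v1=F4 (P8)
  R7 @ bar5.0: B3->F4 leap 6st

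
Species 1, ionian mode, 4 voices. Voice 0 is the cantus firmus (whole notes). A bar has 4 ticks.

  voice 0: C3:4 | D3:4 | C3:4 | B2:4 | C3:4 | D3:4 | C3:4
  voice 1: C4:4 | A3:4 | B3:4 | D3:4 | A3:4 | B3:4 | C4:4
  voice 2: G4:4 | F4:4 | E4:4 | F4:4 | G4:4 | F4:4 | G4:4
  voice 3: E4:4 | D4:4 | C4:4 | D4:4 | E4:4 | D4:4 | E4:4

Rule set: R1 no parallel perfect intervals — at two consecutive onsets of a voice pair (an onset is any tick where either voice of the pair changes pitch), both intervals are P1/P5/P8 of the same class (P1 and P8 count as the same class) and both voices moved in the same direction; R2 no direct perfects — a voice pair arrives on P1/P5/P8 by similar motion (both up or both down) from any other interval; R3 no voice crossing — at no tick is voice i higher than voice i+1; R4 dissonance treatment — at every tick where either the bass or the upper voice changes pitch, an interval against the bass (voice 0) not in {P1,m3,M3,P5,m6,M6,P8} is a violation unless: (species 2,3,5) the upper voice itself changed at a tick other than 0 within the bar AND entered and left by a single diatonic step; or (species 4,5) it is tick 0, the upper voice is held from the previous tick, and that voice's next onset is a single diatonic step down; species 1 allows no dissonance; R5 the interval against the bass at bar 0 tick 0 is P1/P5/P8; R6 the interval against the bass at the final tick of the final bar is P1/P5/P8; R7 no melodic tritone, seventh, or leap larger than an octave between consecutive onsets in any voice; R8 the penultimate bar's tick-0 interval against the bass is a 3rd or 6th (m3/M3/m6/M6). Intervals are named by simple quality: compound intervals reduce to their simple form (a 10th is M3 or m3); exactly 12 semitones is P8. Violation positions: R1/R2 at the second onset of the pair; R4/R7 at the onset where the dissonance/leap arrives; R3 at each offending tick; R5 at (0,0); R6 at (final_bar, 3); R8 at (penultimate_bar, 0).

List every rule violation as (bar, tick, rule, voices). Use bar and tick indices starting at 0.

(0, 0, R3, (2, 3))
(0, 0, R5, (0, 3))
(0, 1, R3, (2, 3))
(0, 2, R3, (2, 3))
(0, 3, R3, (2, 3))
(1, 0, R3, (2, 3))
(1, 1, R3, (2, 3))
(1, 2, R3, (2, 3))
(1, 3, R3, (2, 3))
(2, 0, R1, (0, 3))
(2, 0, R3, (2, 3))
(2, 0, R4, (0, 1))
(2, 1, R3, (2, 3))
(2, 2, R3, (2, 3))
(2, 3, R3, (2, 3))
(3, 0, R3, (2, 3))
(3, 0, R4, (0, 2))
(3, 1, R3, (2, 3))
(3, 2, R3, (2, 3))
(3, 3, R3, (2, 3))
(4, 0, R2, (0, 2))
(4, 0, R2, (1, 3))
(4, 0, R3, (2, 3))
(4, 1, R3, (2, 3))
(4, 2, R3, (2, 3))
(4, 3, R3, (2, 3))
(5, 0, R3, (2, 3))
(5, 0, R8, (0, 3))
(5, 1, R3, (2, 3))
(5, 2, R3, (2, 3))
(5, 3, R3, (2, 3))
(6, 0, R2, (1, 2))
(6, 0, R3, (2, 3))
(6, 1, R3, (2, 3))
(6, 2, R3, (2, 3))
(6, 3, R3, (2, 3))
(6, 3, R6, (0, 3))

bar 0: v0=C3 v1=C4 v2=G4 v3=E4 downbeat M3
bar 1: v0=D3 v1=A3 v2=F4 v3=D4 downbeat P8
bar 2: v0=C3 v1=B3 v2=E4 v3=C4 downbeat P8
bar 3: v0=B2 v1=D3 v2=F4 v3=D4 downbeat m3
bar 4: v0=C3 v1=A3 v2=G4 v3=E4 downbeat M3
bar 5: v0=D3 v1=B3 v2=F4 v3=D4 downbeat P8
bar 6: v0=C3 v1=C4 v2=G4 v3=E4 downbeat M3
  -> R3 @ bar 0 tick 0 v(2, 3): G4 above E4
  -> R5 @ bar 0 tick 0 v(0, 3): opens on M3
  -> R3 @ bar 0 tick 1 v(2, 3): G4 above E4
  -> R3 @ bar 0 tick 2 v(2, 3): G4 above E4
  -> R3 @ bar 0 tick 3 v(2, 3): G4 above E4
  -> R3 @ bar 1 tick 0 v(2, 3): F4 above D4
  -> R3 @ bar 1 tick 1 v(2, 3): F4 above D4
  -> R3 @ bar 1 tick 2 v(2, 3): F4 above D4
  -> R3 @ bar 1 tick 3 v(2, 3): F4 above D4
  -> R1 @ bar 2 tick 0 v(0, 3): D3/D4 P8 -> C3/C4 P8 similar
  -> R3 @ bar 2 tick 0 v(2, 3): E4 above C4
  -> R4 @ bar 2 tick 0 v(0, 1): C3/B3 M7 untreated
  -> R3 @ bar 2 tick 1 v(2, 3): E4 above C4
  -> R3 @ bar 2 tick 2 v(2, 3): E4 above C4
  -> R3 @ bar 2 tick 3 v(2, 3): E4 above C4
  -> R3 @ bar 3 tick 0 v(2, 3): F4 above D4
  -> R4 @ bar 3 tick 0 v(0, 2): B2/F4 TT untreated
  -> R3 @ bar 3 tick 1 v(2, 3): F4 above D4
  -> R3 @ bar 3 tick 2 v(2, 3): F4 above D4
  -> R3 @ bar 3 tick 3 v(2, 3): F4 above D4
  -> R2 @ bar 4 tick 0 v(0, 2): B2/F4 TT -> C3/G4 P5 similar
  -> R2 @ bar 4 tick 0 v(1, 3): D3/D4 P8 -> A3/E4 P5 similar
  -> R3 @ bar 4 tick 0 v(2, 3): G4 above E4
  -> R3 @ bar 4 tick 1 v(2, 3): G4 above E4
  -> R3 @ bar 4 tick 2 v(2, 3): G4 above E4
  -> R3 @ bar 4 tick 3 v(2, 3): G4 above E4
  -> R3 @ bar 5 tick 0 v(2, 3): F4 above D4
  -> R8 @ bar 5 tick 0 v(0, 3): penult P8 not 3rd/6th
  -> R3 @ bar 5 tick 1 v(2, 3): F4 above D4
  -> R3 @ bar 5 tick 2 v(2, 3): F4 above D4
  -> R3 @ bar 5 tick 3 v(2, 3): F4 above D4
  -> R2 @ bar 6 tick 0 v(1, 2): B3/F4 TT -> C4/G4 P5 similar
  -> R3 @ bar 6 tick 0 v(2, 3): G4 above E4
  -> R3 @ bar 6 tick 1 v(2, 3): G4 above E4
  -> R3 @ bar 6 tick 2 v(2, 3): G4 above E4
  -> R3 @ bar 6 tick 3 v(2, 3): G4 above E4
  -> R6 @ bar 6 tick 3 v(0, 3): closes on M3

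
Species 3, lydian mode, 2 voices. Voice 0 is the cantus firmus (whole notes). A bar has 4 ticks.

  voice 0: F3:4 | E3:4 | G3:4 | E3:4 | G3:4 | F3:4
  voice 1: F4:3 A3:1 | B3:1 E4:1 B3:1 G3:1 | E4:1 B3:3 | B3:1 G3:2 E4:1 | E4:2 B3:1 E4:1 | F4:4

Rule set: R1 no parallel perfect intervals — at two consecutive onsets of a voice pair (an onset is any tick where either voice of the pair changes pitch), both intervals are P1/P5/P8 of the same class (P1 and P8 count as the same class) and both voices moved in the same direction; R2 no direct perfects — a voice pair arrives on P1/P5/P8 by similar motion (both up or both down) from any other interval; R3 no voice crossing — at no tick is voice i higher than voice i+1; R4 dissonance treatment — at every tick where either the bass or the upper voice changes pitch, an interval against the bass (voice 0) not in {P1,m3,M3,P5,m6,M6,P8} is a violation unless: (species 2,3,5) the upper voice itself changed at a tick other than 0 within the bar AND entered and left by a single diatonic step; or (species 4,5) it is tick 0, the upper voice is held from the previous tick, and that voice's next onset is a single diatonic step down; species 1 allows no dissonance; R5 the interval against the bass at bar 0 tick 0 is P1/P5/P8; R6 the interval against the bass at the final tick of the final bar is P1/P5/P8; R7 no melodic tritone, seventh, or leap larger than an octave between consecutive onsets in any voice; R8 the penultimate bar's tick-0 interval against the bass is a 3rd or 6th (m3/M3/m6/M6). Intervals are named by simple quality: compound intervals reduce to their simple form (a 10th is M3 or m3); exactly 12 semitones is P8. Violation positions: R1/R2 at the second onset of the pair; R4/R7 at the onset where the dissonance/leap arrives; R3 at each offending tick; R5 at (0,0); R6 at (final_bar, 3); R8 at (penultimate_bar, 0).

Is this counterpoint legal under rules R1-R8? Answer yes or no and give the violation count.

bar 0: v0=F3 v1=F4 (P8)
bar 1: v0=E3 v1=B3 (P5)
bar 2: v0=G3 v1=E4 (M6)
bar 3: v0=E3 v1=B3 (P5)
bar 4: v0=G3 v1=E4 (M6)
bar 5: v0=F3 v1=F4 (P8)

Yes (0 violations)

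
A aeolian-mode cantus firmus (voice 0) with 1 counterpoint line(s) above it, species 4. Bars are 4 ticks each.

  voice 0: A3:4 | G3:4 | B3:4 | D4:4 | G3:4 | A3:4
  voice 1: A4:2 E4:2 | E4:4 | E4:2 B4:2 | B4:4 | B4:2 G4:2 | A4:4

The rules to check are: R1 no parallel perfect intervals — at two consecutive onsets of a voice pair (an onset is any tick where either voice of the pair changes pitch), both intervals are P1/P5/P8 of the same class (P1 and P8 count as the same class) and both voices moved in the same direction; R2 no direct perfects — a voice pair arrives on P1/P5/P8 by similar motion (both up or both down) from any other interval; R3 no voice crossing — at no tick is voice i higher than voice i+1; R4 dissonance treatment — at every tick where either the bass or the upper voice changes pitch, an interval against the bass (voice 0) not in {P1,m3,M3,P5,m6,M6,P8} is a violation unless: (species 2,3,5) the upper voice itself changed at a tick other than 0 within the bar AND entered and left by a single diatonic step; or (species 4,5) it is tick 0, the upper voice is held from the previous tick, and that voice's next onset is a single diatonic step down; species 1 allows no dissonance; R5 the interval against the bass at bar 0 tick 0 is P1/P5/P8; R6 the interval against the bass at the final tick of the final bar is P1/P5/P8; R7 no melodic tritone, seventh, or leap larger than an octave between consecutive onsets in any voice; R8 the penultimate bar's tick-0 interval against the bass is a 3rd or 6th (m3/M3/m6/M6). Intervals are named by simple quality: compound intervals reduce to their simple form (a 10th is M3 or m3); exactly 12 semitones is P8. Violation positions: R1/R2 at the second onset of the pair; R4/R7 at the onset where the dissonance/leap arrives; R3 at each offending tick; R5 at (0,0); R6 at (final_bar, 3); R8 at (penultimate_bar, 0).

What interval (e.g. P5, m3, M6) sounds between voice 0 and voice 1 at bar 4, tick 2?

voice 0=G3 voice 1=G4 -> P8

P8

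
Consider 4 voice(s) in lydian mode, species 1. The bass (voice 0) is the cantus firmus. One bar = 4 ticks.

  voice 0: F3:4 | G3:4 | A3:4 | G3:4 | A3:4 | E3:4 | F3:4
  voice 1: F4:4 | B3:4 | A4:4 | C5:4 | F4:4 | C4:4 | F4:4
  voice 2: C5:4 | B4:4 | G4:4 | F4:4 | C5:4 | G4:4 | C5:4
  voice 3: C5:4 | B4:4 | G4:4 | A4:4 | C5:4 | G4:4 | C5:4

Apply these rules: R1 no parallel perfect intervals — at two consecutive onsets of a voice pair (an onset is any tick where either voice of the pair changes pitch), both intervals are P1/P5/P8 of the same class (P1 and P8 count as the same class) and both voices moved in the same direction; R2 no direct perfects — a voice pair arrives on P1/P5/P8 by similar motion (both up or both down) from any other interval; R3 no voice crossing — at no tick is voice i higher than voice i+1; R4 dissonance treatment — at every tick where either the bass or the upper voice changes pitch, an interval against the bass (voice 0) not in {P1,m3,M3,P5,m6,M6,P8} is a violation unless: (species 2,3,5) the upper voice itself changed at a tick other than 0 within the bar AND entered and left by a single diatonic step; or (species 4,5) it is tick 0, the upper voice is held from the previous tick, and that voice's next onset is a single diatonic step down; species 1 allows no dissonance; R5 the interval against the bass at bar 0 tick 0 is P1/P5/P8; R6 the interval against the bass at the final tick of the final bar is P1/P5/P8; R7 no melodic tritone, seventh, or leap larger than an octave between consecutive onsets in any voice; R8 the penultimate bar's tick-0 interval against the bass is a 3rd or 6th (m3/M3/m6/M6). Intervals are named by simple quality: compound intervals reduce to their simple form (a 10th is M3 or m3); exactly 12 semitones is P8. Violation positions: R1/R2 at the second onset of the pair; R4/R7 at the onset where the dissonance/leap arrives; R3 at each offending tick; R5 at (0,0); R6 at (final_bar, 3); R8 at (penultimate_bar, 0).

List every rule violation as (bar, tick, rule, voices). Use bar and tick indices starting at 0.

bar 0: v0=F3 v1=F4 v2=C5 v3=C5 downbeat P5
bar 1: v0=G3 v1=B3 v2=B4 v3=B4 downbeat M3
bar 2: v0=A3 v1=A4 v2=G4 v3=G4 downbeat m7
bar 3: v0=G3 v1=C5 v2=F4 v3=A4 downbeat M2
bar 4: v0=A3 v1=F4 v2=C5 v3=C5 downbeat m3
bar 5: v0=E3 v1=C4 v2=G4 v3=G4 downbeat m3
bar 6: v0=F3 v1=F4 v2=C5 v3=C5 downbeat P5
  -> R1 @ bar 1 tick 0 v(2, 3): C5/C5 P1 -> B4/B4 P1 similar
  -> R2 @ bar 1 tick 0 v(1, 2): F4/C5 P5 -> B3/B4 P8 similar
  -> R2 @ bar 1 tick 0 v(1, 3): F4/C5 P5 -> B3/B4 P8 similar
  -> R7 @ bar 1 tick 0 v(1,): F4->B3 leap 6st
  -> R1 @ bar 2 tick 0 v(2, 3): B4/B4 P1 -> G4/G4 P1 similar
  -> R2 @ bar 2 tick 0 v(0, 1): G3/B3 M3 -> A3/A4 P8 similar
  -> R3 @ bar 2 tick 0 v(1, 2): A4 above G4
  -> R4 @ bar 2 tick 0 v(0, 2): A3/G4 m7 untreated
  -> R4 @ bar 2 tick 0 v(0, 3): A3/G4 m7 untreated
  -> R7 @ bar 2 tick 0 v(1,): B3->A4 leap 10st
  -> R3 @ bar 2 tick 1 v(1, 2): A4 above G4
  -> R3 @ bar 2 tick 2 v(1, 2): A4 above G4
  -> R3 @ bar 2 tick 3 v(1, 2): A4 above G4
  -> R3 @ bar 3 tick 0 v(1, 2): C5 above F4
  -> R4 @ bar 3 tick 0 v(0, 1): G3/C5 P4 untreated
  -> R4 @ bar 3 tick 0 v(0, 2): G3/F4 m7 untreated
  -> R4 @ bar 3 tick 0 v(0, 3): G3/A4 M2 untreated
  -> R3 @ bar 3 tick 1 v(1, 2): C5 above F4
  -> R3 @ bar 3 tick 2 v(1, 2): C5 above F4
  -> R3 @ bar 3 tick 3 v(1, 2): C5 above F4
  -> R2 @ bar 4 tick 0 v(2, 3): F4/A4 M3 -> C5/C5 P1 similar
  -> R1 @ bar 5 tick 0 v(1, 2): F4/C5 P5 -> C4/G4 P5 similar
  -> R1 @ bar 5 tick 0 v(1, 3): F4/C5 P5 -> C4/G4 P5 similar
  -> R1 @ bar 5 tick 0 v(2, 3): C5/C5 P1 -> G4/G4 P1 similar
  -> R1 @ bar 6 tick 0 v(1, 2): C4/G4 P5 -> F4/C5 P5 similar
  -> R1 @ bar 6 tick 0 v(1, 3): C4/G4 P5 -> F4/C5 P5 similar
  -> R1 @ bar 6 tick 0 v(2, 3): G4/G4 P1 -> C5/C5 P1 similar
  -> R2 @ bar 6 tick 0 v(0, 1): E3/C4 m6 -> F3/F4 P8 similar
  -> R2 @ bar 6 tick 0 v(0, 2): E3/G4 m3 -> F3/C5 P5 similar
  -> R2 @ bar 6 tick 0 v(0, 3): E3/G4 m3 -> F3/C5 P5 similar

(1, 0, R1, (2, 3))
(1, 0, R2, (1, 2))
(1, 0, R2, (1, 3))
(1, 0, R7, (1,))
(2, 0, R1, (2, 3))
(2, 0, R2, (0, 1))
(2, 0, R3, (1, 2))
(2, 0, R4, (0, 2))
(2, 0, R4, (0, 3))
(2, 0, R7, (1,))
(2, 1, R3, (1, 2))
(2, 2, R3, (1, 2))
(2, 3, R3, (1, 2))
(3, 0, R3, (1, 2))
(3, 0, R4, (0, 1))
(3, 0, R4, (0, 2))
(3, 0, R4, (0, 3))
(3, 1, R3, (1, 2))
(3, 2, R3, (1, 2))
(3, 3, R3, (1, 2))
(4, 0, R2, (2, 3))
(5, 0, R1, (1, 2))
(5, 0, R1, (1, 3))
(5, 0, R1, (2, 3))
(6, 0, R1, (1, 2))
(6, 0, R1, (1, 3))
(6, 0, R1, (2, 3))
(6, 0, R2, (0, 1))
(6, 0, R2, (0, 2))
(6, 0, R2, (0, 3))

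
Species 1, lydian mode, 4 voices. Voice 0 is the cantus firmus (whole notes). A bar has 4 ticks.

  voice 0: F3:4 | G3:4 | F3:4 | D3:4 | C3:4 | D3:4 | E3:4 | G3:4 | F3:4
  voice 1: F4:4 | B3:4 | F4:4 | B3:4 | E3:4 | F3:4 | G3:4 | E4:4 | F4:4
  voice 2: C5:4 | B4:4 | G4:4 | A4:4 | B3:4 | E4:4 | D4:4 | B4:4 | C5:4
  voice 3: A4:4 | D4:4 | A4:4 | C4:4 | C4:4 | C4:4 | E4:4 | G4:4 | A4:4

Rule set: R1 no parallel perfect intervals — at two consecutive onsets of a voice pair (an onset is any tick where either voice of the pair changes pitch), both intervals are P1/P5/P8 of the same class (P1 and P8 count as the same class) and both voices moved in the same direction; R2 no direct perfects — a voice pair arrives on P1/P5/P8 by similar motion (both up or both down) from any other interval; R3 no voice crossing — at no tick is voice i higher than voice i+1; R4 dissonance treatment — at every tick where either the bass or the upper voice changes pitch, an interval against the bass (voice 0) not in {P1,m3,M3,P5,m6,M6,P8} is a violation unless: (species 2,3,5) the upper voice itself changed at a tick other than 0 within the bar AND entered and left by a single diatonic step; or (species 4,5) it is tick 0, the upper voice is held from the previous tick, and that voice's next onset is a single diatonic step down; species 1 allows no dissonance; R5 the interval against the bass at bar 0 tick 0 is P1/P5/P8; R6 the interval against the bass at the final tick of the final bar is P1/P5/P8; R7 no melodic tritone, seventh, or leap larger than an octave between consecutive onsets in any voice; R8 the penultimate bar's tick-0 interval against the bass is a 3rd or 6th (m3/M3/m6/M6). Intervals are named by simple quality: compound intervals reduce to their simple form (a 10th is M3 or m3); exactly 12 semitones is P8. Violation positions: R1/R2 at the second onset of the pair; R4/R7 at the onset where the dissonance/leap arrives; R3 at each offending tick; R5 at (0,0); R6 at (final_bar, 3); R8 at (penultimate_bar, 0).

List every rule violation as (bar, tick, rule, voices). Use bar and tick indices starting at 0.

bar 0: v0=F3 v1=F4 v2=C5 v3=A4 downbeat M3
bar 1: v0=G3 v1=B3 v2=B4 v3=D4 downbeat P5
bar 2: v0=F3 v1=F4 v2=G4 v3=A4 downbeat M3
bar 3: v0=D3 v1=B3 v2=A4 v3=C4 downbeat m7
bar 4: v0=C3 v1=E3 v2=B3 v3=C4 downbeat P8
bar 5: v0=D3 v1=F3 v2=E4 v3=C4 downbeat m7
bar 6: v0=E3 v1=G3 v2=D4 v3=E4 downbeat P8
bar 7: v0=G3 v1=E4 v2=B4 v3=G4 downbeat P8
bar 8: v0=F3 v1=F4 v2=C5 v3=A4 downbeat M3
  -> R3 @ bar 0 tick 0 v(2, 3): C5 above A4
  -> R5 @ bar 0 tick 0 v(0, 3): opens on M3
  -> R3 @ bar 0 tick 1 v(2, 3): C5 above A4
  -> R3 @ bar 0 tick 2 v(2, 3): C5 above A4
  -> R3 @ bar 0 tick 3 v(2, 3): C5 above A4
  -> R2 @ bar 1 tick 0 v(1, 2): F4/C5 P5 -> B3/B4 P8 similar
  -> R3 @ bar 1 tick 0 v(2, 3): B4 above D4
  -> R7 @ bar 1 tick 0 v(1,): F4->B3 leap 6st
  -> R3 @ bar 1 tick 1 v(2, 3): B4 above D4
  -> R3 @ bar 1 tick 2 v(2, 3): B4 above D4
  -> R3 @ bar 1 tick 3 v(2, 3): B4 above D4
  -> R4 @ bar 2 tick 0 v(0, 2): F3/G4 M2 untreated
  -> R7 @ bar 2 tick 0 v(1,): B3->F4 leap 6st
  -> R3 @ bar 3 tick 0 v(2, 3): A4 above C4
  -> R4 @ bar 3 tick 0 v(0, 3): D3/C4 m7 untreated
  -> R7 @ bar 3 tick 0 v(1,): F4->B3 leap 6st
  -> R3 @ bar 3 tick 1 v(2, 3): A4 above C4
  -> R3 @ bar 3 tick 2 v(2, 3): A4 above C4
  -> R3 @ bar 3 tick 3 v(2, 3): A4 above C4
  -> R2 @ bar 4 tick 0 v(1, 2): B3/A4 m7 -> E3/B3 P5 similar
  -> R4 @ bar 4 tick 0 v(0, 2): C3/B3 M7 untreated
  -> R7 @ bar 4 tick 0 v(2,): A4->B3 leap 10st
  -> R3 @ bar 5 tick 0 v(2, 3): E4 above C4
  -> R4 @ bar 5 tick 0 v(0, 2): D3/E4 M2 untreated
  -> R4 @ bar 5 tick 0 v(0, 3): D3/C4 m7 untreated
  -> R3 @ bar 5 tick 1 v(2, 3): E4 above C4
  -> R3 @ bar 5 tick 2 v(2, 3): E4 above C4
  -> R3 @ bar 5 tick 3 v(2, 3): E4 above C4
  -> R2 @ bar 6 tick 0 v(0, 3): D3/C4 m7 -> E3/E4 P8 similar
  -> R4 @ bar 6 tick 0 v(0, 2): E3/D4 m7 untreated
  -> R1 @ bar 7 tick 0 v(0, 3): E3/E4 P8 -> G3/G4 P8 similar
  -> R1 @ bar 7 tick 0 v(1, 2): G3/D4 P5 -> E4/B4 P5 similar
  -> R3 @ bar 7 tick 0 v(2, 3): B4 above G4
  -> R8 @ bar 7 tick 0 v(0, 3): penult P8 not 3rd/6th
  -> R3 @ bar 7 tick 1 v(2, 3): B4 above G4
  -> R3 @ bar 7 tick 2 v(2, 3): B4 above G4
  -> R3 @ bar 7 tick 3 v(2, 3): B4 above G4
  -> R1 @ bar 8 tick 0 v(1, 2): E4/B4 P5 -> F4/C5 P5 similar
  -> R3 @ bar 8 tick 0 v(2, 3): C5 above A4
  -> R3 @ bar 8 tick 1 v(2, 3): C5 above A4
  -> R3 @ bar 8 tick 2 v(2, 3): C5 above A4
  -> R3 @ bar 8 tick 3 v(2, 3): C5 above A4
  -> R6 @ bar 8 tick 3 v(0, 3): closes on M3

(0, 0, R3, (2, 3))
(0, 0, R5, (0, 3))
(0, 1, R3, (2, 3))
(0, 2, R3, (2, 3))
(0, 3, R3, (2, 3))
(1, 0, R2, (1, 2))
(1, 0, R3, (2, 3))
(1, 0, R7, (1,))
(1, 1, R3, (2, 3))
(1, 2, R3, (2, 3))
(1, 3, R3, (2, 3))
(2, 0, R4, (0, 2))
(2, 0, R7, (1,))
(3, 0, R3, (2, 3))
(3, 0, R4, (0, 3))
(3, 0, R7, (1,))
(3, 1, R3, (2, 3))
(3, 2, R3, (2, 3))
(3, 3, R3, (2, 3))
(4, 0, R2, (1, 2))
(4, 0, R4, (0, 2))
(4, 0, R7, (2,))
(5, 0, R3, (2, 3))
(5, 0, R4, (0, 2))
(5, 0, R4, (0, 3))
(5, 1, R3, (2, 3))
(5, 2, R3, (2, 3))
(5, 3, R3, (2, 3))
(6, 0, R2, (0, 3))
(6, 0, R4, (0, 2))
(7, 0, R1, (0, 3))
(7, 0, R1, (1, 2))
(7, 0, R3, (2, 3))
(7, 0, R8, (0, 3))
(7, 1, R3, (2, 3))
(7, 2, R3, (2, 3))
(7, 3, R3, (2, 3))
(8, 0, R1, (1, 2))
(8, 0, R3, (2, 3))
(8, 1, R3, (2, 3))
(8, 2, R3, (2, 3))
(8, 3, R3, (2, 3))
(8, 3, R6, (0, 3))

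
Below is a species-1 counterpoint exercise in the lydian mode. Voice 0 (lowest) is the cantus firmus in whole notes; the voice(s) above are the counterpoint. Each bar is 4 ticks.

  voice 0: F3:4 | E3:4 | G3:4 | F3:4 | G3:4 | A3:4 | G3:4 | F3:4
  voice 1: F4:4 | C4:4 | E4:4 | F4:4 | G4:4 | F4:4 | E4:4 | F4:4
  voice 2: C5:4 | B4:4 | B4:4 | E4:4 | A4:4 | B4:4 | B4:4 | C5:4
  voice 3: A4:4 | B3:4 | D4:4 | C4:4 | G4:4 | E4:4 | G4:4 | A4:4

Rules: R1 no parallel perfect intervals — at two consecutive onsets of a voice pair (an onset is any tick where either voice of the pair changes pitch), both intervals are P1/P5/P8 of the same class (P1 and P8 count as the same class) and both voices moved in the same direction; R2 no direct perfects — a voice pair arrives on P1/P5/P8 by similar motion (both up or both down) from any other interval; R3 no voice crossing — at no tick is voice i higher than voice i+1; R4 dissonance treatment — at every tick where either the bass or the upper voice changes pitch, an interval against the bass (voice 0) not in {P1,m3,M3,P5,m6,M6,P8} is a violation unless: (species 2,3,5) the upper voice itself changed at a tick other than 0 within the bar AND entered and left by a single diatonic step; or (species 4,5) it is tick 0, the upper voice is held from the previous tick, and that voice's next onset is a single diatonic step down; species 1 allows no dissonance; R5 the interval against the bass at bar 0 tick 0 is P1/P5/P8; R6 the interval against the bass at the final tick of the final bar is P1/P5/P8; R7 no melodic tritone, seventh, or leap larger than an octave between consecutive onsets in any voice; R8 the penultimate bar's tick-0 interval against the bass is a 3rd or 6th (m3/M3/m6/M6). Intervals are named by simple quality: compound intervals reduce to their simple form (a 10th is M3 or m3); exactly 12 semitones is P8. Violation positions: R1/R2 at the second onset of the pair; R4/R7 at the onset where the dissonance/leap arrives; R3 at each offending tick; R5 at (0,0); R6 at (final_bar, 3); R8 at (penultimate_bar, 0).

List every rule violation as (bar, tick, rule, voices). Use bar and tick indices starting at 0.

bar 0: v0=F3 v1=F4 v2=C5 v3=A4 downbeat M3
bar 1: v0=E3 v1=C4 v2=B4 v3=B3 downbeat P5
bar 2: v0=G3 v1=E4 v2=B4 v3=D4 downbeat P5
bar 3: v0=F3 v1=F4 v2=E4 v3=C4 downbeat P5
bar 4: v0=G3 v1=G4 v2=A4 v3=G4 downbeat P8
bar 5: v0=A3 v1=F4 v2=B4 v3=E4 downbeat P5
bar 6: v0=G3 v1=E4 v2=B4 v3=G4 downbeat P8
bar 7: v0=F3 v1=F4 v2=C5 v3=A4 downbeat M3
  -> R3 @ bar 0 tick 0 v(2, 3): C5 above A4
  -> R5 @ bar 0 tick 0 v(0, 3): opens on M3
  -> R3 @ bar 0 tick 1 v(2, 3): C5 above A4
  -> R3 @ bar 0 tick 2 v(2, 3): C5 above A4
  -> R3 @ bar 0 tick 3 v(2, 3): C5 above A4
  -> R1 @ bar 1 tick 0 v(0, 2): F3/C5 P5 -> E3/B4 P5 similar
  -> R2 @ bar 1 tick 0 v(0, 3): F3/A4 M3 -> E3/B3 P5 similar
  -> R2 @ bar 1 tick 0 v(2, 3): C5/A4 m3 -> B4/B3 P8 similar
  -> R3 @ bar 1 tick 0 v(2, 3): B4 above B3
  -> R7 @ bar 1 tick 0 v(3,): A4->B3 leap 10st
  -> R3 @ bar 1 tick 1 v(2, 3): B4 above B3
  -> R3 @ bar 1 tick 2 v(2, 3): B4 above B3
  -> R3 @ bar 1 tick 3 v(2, 3): B4 above B3
  -> R1 @ bar 2 tick 0 v(0, 3): E3/B3 P5 -> G3/D4 P5 similar
  -> R3 @ bar 2 tick 0 v(2, 3): B4 above D4
  -> R3 @ bar 2 tick 1 v(2, 3): B4 above D4
  -> R3 @ bar 2 tick 2 v(2, 3): B4 above D4
  -> R3 @ bar 2 tick 3 v(2, 3): B4 above D4
  -> R1 @ bar 3 tick 0 v(0, 3): G3/D4 P5 -> F3/C4 P5 similar
  -> R3 @ bar 3 tick 0 v(1, 2): F4 above E4
  -> R3 @ bar 3 tick 0 v(2, 3): E4 above C4
  -> R4 @ bar 3 tick 0 v(0, 2): F3/E4 M7 untreated
  -> R3 @ bar 3 tick 1 v(1, 2): F4 above E4
  -> R3 @ bar 3 tick 1 v(2, 3): E4 above C4
  -> R3 @ bar 3 tick 2 v(1, 2): F4 above E4
  -> R3 @ bar 3 tick 2 v(2, 3): E4 above C4
  -> R3 @ bar 3 tick 3 v(1, 2): F4 above E4
  -> R3 @ bar 3 tick 3 v(2, 3): E4 above C4
  -> R1 @ bar 4 tick 0 v(0, 1): F3/F4 P8 -> G3/G4 P8 similar
  -> R2 @ bar 4 tick 0 v(0, 3): F3/C4 P5 -> G3/G4 P8 similar
  -> R2 @ bar 4 tick 0 v(1, 3): F4/C4 P4 -> G4/G4 P1 similar
  -> R3 @ bar 4 tick 0 v(2, 3): A4 above G4
  -> R4 @ bar 4 tick 0 v(0, 2): G3/A4 M2 untreated
  -> R3 @ bar 4 tick 1 v(2, 3): A4 above G4
  -> R3 @ bar 4 tick 2 v(2, 3): A4 above G4
  -> R3 @ bar 4 tick 3 v(2, 3): A4 above G4
  -> R3 @ bar 5 tick 0 v(2, 3): B4 above E4
  -> R4 @ bar 5 tick 0 v(0, 2): A3/B4 M2 untreated
  -> R3 @ bar 5 tick 1 v(2, 3): B4 above E4
  -> R3 @ bar 5 tick 2 v(2, 3): B4 above E4
  -> R3 @ bar 5 tick 3 v(2, 3): B4 above E4
  -> R3 @ bar 6 tick 0 v(2, 3): B4 above G4
  -> R8 @ bar 6 tick 0 v(0, 3): penult P8 not 3rd/6th
  -> R3 @ bar 6 tick 1 v(2, 3): B4 above G4
  -> R3 @ bar 6 tick 2 v(2, 3): B4 above G4
  -> R3 @ bar 6 tick 3 v(2, 3): B4 above G4
  -> R1 @ bar 7 tick 0 v(1, 2): E4/B4 P5 -> F4/C5 P5 similar
  -> R3 @ bar 7 tick 0 v(2, 3): C5 above A4
  -> R3 @ bar 7 tick 1 v(2, 3): C5 above A4
  -> R3 @ bar 7 tick 2 v(2, 3): C5 above A4
  -> R3 @ bar 7 tick 3 v(2, 3): C5 above A4
  -> R6 @ bar 7 tick 3 v(0, 3): closes on M3

(0, 0, R3, (2, 3))
(0, 0, R5, (0, 3))
(0, 1, R3, (2, 3))
(0, 2, R3, (2, 3))
(0, 3, R3, (2, 3))
(1, 0, R1, (0, 2))
(1, 0, R2, (0, 3))
(1, 0, R2, (2, 3))
(1, 0, R3, (2, 3))
(1, 0, R7, (3,))
(1, 1, R3, (2, 3))
(1, 2, R3, (2, 3))
(1, 3, R3, (2, 3))
(2, 0, R1, (0, 3))
(2, 0, R3, (2, 3))
(2, 1, R3, (2, 3))
(2, 2, R3, (2, 3))
(2, 3, R3, (2, 3))
(3, 0, R1, (0, 3))
(3, 0, R3, (1, 2))
(3, 0, R3, (2, 3))
(3, 0, R4, (0, 2))
(3, 1, R3, (1, 2))
(3, 1, R3, (2, 3))
(3, 2, R3, (1, 2))
(3, 2, R3, (2, 3))
(3, 3, R3, (1, 2))
(3, 3, R3, (2, 3))
(4, 0, R1, (0, 1))
(4, 0, R2, (0, 3))
(4, 0, R2, (1, 3))
(4, 0, R3, (2, 3))
(4, 0, R4, (0, 2))
(4, 1, R3, (2, 3))
(4, 2, R3, (2, 3))
(4, 3, R3, (2, 3))
(5, 0, R3, (2, 3))
(5, 0, R4, (0, 2))
(5, 1, R3, (2, 3))
(5, 2, R3, (2, 3))
(5, 3, R3, (2, 3))
(6, 0, R3, (2, 3))
(6, 0, R8, (0, 3))
(6, 1, R3, (2, 3))
(6, 2, R3, (2, 3))
(6, 3, R3, (2, 3))
(7, 0, R1, (1, 2))
(7, 0, R3, (2, 3))
(7, 1, R3, (2, 3))
(7, 2, R3, (2, 3))
(7, 3, R3, (2, 3))
(7, 3, R6, (0, 3))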